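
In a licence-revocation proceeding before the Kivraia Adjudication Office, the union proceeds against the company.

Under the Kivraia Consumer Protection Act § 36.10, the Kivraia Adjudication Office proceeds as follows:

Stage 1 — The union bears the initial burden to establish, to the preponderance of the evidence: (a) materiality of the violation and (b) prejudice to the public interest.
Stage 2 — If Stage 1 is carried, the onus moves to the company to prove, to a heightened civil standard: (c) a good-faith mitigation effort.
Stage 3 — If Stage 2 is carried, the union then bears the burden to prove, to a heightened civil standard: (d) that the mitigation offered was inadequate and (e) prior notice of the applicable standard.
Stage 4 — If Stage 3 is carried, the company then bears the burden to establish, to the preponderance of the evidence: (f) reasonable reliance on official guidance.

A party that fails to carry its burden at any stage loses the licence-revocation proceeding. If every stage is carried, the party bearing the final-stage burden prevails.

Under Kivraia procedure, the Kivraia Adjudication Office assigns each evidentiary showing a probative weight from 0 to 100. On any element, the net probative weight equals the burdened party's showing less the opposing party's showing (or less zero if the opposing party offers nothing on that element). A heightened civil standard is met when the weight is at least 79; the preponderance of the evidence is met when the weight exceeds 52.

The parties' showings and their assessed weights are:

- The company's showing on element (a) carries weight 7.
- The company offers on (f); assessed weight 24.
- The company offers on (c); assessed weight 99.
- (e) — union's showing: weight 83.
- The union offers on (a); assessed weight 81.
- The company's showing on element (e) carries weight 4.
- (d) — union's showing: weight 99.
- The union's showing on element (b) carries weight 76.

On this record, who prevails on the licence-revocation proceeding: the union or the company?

union

At Stage 1 the union must meet the preponderance of the evidence (weight exceeds 52): on (a) the weight is 81 less the opposing 7 gives net 74, which does exceed 52, so (a) meets the standard; on (b) the weight is 76, which does exceed 52, so (b) meets the standard.
  Stage 1 carried; the burden shifts to the company.
At Stage 2 the company must meet a heightened civil standard (weight is at least 79): on (c) the weight is 99, which does reach 79, so (c) meets the standard.
  All elements met. The burden passes to the union.
At Stage 3 the union must meet a heightened civil standard (weight is at least 79): on (d) the weight is 99, ≥ 79, so (d) meets the standard; on (e) the weight is 83 less the opposing 4 gives net 79, ≥ 79, so (e) meets the standard.
  Stage 3 carried; the burden shifts to the company.
At Stage 4 the company must meet the preponderance of the evidence (weight exceeds 52): on (f) the weight is 24, ≤ 52, so (f) does not meet the standard.
  The company does not carry Stage 4.
The union prevails.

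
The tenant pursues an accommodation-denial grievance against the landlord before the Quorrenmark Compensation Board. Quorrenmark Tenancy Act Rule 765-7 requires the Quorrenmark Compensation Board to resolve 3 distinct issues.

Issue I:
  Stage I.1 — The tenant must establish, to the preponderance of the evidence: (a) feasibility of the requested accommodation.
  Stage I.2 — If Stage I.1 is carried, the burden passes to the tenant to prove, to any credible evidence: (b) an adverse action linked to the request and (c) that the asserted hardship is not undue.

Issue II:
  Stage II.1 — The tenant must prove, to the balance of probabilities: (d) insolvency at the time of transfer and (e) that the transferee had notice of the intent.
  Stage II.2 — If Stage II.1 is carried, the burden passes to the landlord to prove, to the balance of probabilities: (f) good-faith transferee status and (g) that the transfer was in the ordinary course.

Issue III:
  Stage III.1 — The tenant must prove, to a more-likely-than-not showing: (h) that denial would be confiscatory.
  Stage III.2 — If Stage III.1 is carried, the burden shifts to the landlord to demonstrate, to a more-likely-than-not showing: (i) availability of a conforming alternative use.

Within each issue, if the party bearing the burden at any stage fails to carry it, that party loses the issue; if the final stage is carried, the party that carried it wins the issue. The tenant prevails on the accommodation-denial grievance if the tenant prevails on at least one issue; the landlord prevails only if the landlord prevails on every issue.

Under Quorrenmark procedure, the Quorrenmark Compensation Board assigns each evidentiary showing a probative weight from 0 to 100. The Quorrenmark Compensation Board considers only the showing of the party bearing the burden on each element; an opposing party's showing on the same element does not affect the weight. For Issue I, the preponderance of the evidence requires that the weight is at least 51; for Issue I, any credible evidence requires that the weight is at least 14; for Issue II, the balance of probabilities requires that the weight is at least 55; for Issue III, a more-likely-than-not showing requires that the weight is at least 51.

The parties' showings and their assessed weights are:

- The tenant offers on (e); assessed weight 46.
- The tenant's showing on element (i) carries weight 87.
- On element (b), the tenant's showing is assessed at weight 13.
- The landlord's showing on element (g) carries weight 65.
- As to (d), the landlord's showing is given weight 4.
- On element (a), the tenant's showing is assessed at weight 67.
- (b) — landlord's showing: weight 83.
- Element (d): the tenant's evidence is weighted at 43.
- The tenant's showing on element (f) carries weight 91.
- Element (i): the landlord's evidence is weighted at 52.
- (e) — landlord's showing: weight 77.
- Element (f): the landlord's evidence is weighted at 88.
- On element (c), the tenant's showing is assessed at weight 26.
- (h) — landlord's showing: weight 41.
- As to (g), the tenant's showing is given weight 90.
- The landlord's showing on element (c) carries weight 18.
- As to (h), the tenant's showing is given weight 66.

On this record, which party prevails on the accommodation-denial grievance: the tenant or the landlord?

landlord

— Issue I —
At Stage I.1 the tenant must meet the preponderance of the evidence (weight is at least 51): on (a) the weight is 67, ≥ 51, so (a) meets the standard.
  Stage I.1 carried; the burden remains with the tenant.
At Stage I.2 the tenant must meet any credible evidence (weight is at least 14): on (b) the weight is 13 (the landlord's 83 is given no effect), which does not reach 14, so (b) does not meet the standard; on (c) the weight is 26 (the landlord's 18 is given no effect), ≥ 14, so (c) meets the standard.
  The tenant does not carry Stage I.2.
So the landlord prevails on this issue.
— Issue II —
Stage II.1 — burden on tenant; standard: the balance of probabilities (weight is at least 55).
    (d): 43 (landlord's 4 disregarded) < 55 [not met]
    (e): 46 (landlord's 77 disregarded) < 55 [not met]
  Not every element is met, so the tenant fails to carry Stage II.1.
The analysis ends at Stage II.1; the landlord prevails on this issue.
— Issue III —
Stage III.1 (tenant, a more-likely-than-not showing, weight is at least 51): (h) 66 (landlord's 41 disregarded) ≥ 51 — meets.
  All elements met. The burden passes to the landlord.
Stage III.2 (landlord, a more-likely-than-not showing, weight is at least 51): (i) 52 (tenant's 87 disregarded) ≥ 51 — meets.
  Stage III.2 carried; the final stage is satisfied.
With every stage satisfied, the landlord prevails on this issue.
Per-issue: Issue I → landlord; Issue II → landlord; Issue III → landlord. The tenant must prevail on at least one issue; overall, the landlord prevails.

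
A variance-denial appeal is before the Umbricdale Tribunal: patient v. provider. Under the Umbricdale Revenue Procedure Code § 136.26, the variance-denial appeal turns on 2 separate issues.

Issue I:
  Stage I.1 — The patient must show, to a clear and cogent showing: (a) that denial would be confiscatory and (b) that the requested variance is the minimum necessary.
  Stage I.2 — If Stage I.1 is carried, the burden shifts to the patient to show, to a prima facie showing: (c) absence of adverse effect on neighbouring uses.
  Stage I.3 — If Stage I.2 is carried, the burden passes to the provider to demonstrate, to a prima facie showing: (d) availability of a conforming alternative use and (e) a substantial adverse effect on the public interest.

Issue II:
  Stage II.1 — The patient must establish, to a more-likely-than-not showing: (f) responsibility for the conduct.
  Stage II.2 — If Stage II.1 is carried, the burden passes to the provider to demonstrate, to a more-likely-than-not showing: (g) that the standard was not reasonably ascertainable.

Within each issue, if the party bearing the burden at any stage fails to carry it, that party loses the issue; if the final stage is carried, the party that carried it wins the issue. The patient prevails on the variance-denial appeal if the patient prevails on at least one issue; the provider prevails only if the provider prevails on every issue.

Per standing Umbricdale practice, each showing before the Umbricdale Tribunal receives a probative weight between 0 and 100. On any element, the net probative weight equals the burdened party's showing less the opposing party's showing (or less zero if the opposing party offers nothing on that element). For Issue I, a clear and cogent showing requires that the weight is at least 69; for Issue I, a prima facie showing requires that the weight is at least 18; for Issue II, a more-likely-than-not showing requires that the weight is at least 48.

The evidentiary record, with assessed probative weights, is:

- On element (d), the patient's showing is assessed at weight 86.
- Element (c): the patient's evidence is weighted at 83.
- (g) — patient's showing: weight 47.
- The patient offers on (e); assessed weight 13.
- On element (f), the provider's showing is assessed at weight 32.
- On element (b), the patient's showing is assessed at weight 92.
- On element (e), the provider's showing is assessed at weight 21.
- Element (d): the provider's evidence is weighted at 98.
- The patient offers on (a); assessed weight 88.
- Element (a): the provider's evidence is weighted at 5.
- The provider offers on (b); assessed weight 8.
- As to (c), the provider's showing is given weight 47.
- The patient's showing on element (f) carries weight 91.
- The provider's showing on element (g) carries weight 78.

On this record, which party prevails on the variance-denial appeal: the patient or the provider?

patient

— Issue I —
Stage I.1 (patient, a clear and cogent showing, weight is at least 69): (a) net 88−5=83 ≥ 69 — meets; (b) net 92−8=84 ≥ 69 — meets.
  Stage I.1 is satisfied; the patient continues to bear the burden.
Stage I.2 (patient, a prima facie showing, weight is at least 18): (c) net 83−47=36 ≥ 18 — meets.
  Stage I.2 carried; the burden shifts to the provider.
Stage I.3 (provider, a prima facie showing, weight is at least 18): (d) net 98−86=12 < 18 — fails; (e) net 21−13=8 < 18 — fails.
  Not every element is met, so the provider fails to carry Stage I.3.
The patient prevails on this issue.
— Issue II —
Stage II.1 (patient, a more-likely-than-not showing, weight is at least 48): (f) net 91−32=59 ≥ 48 — meets.
  Stage II.1 is satisfied; the onus moves to the provider.
Stage II.2 (provider, a more-likely-than-not showing, weight is at least 48): (g) net 78−47=31 < 48 — fails.
  Not every element is met, so the provider fails to carry Stage II.2.
The analysis ends at Stage II.2; the patient prevails on this issue.
Per-issue: Issue I → patient; Issue II → patient. The patient must prevail on at least one issue; overall, the patient prevails.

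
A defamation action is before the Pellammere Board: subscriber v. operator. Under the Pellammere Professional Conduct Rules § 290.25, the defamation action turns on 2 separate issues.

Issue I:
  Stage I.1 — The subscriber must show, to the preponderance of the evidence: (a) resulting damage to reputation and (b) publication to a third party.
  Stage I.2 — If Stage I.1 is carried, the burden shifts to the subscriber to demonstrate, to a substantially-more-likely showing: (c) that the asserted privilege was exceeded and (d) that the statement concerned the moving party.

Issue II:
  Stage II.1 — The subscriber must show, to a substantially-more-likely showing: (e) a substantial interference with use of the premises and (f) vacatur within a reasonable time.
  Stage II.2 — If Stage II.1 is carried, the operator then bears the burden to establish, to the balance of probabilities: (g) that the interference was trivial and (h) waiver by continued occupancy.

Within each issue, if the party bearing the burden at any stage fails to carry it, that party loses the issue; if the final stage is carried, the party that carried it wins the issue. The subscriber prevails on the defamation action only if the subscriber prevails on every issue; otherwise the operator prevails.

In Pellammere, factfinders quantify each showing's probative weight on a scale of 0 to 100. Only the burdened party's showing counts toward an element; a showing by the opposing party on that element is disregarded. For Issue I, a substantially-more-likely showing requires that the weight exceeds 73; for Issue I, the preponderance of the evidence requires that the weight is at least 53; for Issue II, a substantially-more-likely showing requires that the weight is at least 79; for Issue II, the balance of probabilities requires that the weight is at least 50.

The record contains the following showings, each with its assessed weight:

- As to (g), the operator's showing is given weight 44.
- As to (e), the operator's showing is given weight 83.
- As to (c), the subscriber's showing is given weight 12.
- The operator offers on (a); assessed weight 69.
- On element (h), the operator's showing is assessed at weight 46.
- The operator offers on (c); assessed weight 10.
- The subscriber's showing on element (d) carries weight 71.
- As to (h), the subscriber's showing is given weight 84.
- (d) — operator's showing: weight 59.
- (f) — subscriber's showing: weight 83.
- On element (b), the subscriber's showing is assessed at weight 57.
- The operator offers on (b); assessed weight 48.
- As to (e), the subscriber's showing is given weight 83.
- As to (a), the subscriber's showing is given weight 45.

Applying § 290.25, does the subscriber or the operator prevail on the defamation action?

operator

— Issue I —
Stage I.1 — burden on subscriber; standard: the preponderance of the evidence (weight is at least 53).
    (a): 45 (operator's 69 disregarded) < 53 [not met]
    (b): 57 (operator's 48 disregarded) ≥ 53 [met]
  Not every element is met, so the subscriber fails to carry Stage I.1.
The operator prevails on this issue.
— Issue II —
At Stage II.1 the subscriber must meet a substantially-more-likely showing (weight is at least 79): on (e) the weight is 83 (the operator's 83 is given no effect), which does reach 79, so (e) meets the standard; on (f) the weight is 83, ≥ 79, so (f) meets the standard.
  Stage II.1 carried; the burden shifts to the operator.
At Stage II.2 the operator must meet the balance of probabilities (weight is at least 50): on (g) the weight is 44, which does not reach 50, so (g) does not meet the standard; on (h) the weight is 46 (the subscriber's 84 is given no effect), which does not reach 50, so (h) does not meet the standard.
  Stage II.2 not carried; the operator fails its burden.
So the subscriber prevails on this issue.
Per-issue: Issue I → operator; Issue II → subscriber. The subscriber must prevail on every issue; overall, the operator prevails.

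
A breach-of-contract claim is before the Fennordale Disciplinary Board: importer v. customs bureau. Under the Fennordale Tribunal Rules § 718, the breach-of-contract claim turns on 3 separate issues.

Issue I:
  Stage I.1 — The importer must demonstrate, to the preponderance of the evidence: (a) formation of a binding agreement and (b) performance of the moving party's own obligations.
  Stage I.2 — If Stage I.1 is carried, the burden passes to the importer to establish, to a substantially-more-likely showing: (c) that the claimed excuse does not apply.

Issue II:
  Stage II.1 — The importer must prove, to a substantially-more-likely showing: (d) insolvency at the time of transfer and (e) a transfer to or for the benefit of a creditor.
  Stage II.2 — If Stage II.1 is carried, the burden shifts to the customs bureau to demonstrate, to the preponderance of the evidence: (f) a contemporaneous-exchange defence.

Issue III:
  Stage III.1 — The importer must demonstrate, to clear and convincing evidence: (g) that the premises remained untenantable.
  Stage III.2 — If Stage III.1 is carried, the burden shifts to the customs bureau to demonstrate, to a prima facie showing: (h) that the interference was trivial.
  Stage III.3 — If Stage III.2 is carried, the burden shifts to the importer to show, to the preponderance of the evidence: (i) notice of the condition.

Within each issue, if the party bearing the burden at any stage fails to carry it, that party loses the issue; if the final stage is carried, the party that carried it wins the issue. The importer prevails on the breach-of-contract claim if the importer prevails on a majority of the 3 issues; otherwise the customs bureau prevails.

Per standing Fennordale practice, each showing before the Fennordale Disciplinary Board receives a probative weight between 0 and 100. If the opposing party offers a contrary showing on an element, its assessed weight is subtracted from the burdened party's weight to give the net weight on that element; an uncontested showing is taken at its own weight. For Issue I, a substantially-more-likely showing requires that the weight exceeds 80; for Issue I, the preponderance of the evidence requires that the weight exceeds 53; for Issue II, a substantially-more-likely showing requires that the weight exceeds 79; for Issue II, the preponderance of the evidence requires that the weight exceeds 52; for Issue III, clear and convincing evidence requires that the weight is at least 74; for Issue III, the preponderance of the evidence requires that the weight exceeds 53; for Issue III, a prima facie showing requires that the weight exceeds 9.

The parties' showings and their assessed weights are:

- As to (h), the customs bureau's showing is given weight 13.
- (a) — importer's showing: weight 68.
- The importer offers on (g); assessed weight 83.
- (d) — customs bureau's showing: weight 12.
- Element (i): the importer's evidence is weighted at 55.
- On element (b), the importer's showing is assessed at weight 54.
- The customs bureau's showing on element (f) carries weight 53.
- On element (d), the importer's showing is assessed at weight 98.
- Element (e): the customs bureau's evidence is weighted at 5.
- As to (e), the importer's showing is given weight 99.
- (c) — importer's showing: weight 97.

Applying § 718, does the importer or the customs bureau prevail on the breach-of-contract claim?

— Issue I —
Stage I.1 — burden on importer; standard: the preponderance of the evidence (weight exceeds 53).
    (a): 68 > 53 [met]
    (b): 54 > 53 [met]
  All elements met. The importer retains the burden for Stage I.2.
Stage I.2 — burden on importer; standard: a substantially-more-likely showing (weight exceeds 80).
    (c): 97 > 80 [met]
  Stage I.2 carried; the final stage is satisfied.
All stages carried — the importer prevails on this issue.
— Issue II —
Stage II.1 (importer, a substantially-more-likely showing, weight exceeds 79): (d) net 98−12=86 > 79 — meets; (e) net 99−5=94 > 79 — meets.
  Stage II.1 carried; the burden shifts to the customs bureau.
Stage II.2 (customs bureau, the preponderance of the evidence, weight exceeds 52): (f) 53 > 52 — meets.
  All elements met at the final stage.
Every stage carried; the customs bureau prevails on this issue.
— Issue III —
Stage III.1 (importer, clear and convincing evidence, weight is at least 74): (g) 83 ≥ 74 — meets.
  Stage III.1 carried; the burden shifts to the customs bureau.
Stage III.2 (customs bureau, a prima facie showing, weight exceeds 9): (h) 13 > 9 — meets.
  Stage III.2 carried; the burden shifts to the importer.
Stage III.3 (importer, the preponderance of the evidence, weight exceeds 53): (i) 55 > 53 — meets.
  Stage III.3 carried; the final stage is satisfied.
Every stage carried; the importer prevails on this issue.
Per-issue: Issue I → importer; Issue II → customs bureau; Issue III → importer. The importer must prevail on a majority of issues; overall, the importer prevails.

importer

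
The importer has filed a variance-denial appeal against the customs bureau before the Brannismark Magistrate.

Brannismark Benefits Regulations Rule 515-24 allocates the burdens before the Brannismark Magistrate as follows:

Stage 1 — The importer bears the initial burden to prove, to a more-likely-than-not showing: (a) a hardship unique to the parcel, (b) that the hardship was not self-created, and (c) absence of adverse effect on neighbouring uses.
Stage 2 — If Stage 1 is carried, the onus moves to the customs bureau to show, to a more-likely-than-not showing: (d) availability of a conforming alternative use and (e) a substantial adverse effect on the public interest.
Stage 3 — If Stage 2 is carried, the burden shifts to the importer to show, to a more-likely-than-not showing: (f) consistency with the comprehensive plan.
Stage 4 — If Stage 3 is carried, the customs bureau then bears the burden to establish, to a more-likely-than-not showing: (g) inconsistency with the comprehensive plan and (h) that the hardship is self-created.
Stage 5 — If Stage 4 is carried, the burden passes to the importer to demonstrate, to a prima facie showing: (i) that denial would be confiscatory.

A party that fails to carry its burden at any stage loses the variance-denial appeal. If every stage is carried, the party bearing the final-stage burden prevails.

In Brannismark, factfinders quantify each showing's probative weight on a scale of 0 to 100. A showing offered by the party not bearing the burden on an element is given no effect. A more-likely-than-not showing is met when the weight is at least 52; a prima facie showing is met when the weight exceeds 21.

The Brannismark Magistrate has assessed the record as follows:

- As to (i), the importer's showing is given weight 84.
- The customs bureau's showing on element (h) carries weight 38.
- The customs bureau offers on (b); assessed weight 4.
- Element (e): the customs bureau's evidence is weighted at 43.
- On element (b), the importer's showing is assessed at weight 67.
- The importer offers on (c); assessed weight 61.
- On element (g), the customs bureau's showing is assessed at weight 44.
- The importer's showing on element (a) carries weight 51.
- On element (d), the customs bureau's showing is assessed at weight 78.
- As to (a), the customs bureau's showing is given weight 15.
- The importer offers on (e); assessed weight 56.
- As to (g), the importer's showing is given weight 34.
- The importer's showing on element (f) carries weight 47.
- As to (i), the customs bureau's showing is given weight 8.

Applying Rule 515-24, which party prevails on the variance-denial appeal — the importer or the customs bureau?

At Stage 1 the importer must meet a more-likely-than-not showing (weight is at least 52): on (a) the weight is 51 (the customs bureau's 15 is given no effect), < 52, so (a) does not meet the standard; on (b) the weight is 67 (the customs bureau's 4 is given no effect), which does reach 52, so (b) meets the standard; on (c) the weight is 61, which does reach 52, so (c) meets the standard.
  Stage 1 not carried; the importer fails its burden.
So the customs bureau prevails.

customs bureau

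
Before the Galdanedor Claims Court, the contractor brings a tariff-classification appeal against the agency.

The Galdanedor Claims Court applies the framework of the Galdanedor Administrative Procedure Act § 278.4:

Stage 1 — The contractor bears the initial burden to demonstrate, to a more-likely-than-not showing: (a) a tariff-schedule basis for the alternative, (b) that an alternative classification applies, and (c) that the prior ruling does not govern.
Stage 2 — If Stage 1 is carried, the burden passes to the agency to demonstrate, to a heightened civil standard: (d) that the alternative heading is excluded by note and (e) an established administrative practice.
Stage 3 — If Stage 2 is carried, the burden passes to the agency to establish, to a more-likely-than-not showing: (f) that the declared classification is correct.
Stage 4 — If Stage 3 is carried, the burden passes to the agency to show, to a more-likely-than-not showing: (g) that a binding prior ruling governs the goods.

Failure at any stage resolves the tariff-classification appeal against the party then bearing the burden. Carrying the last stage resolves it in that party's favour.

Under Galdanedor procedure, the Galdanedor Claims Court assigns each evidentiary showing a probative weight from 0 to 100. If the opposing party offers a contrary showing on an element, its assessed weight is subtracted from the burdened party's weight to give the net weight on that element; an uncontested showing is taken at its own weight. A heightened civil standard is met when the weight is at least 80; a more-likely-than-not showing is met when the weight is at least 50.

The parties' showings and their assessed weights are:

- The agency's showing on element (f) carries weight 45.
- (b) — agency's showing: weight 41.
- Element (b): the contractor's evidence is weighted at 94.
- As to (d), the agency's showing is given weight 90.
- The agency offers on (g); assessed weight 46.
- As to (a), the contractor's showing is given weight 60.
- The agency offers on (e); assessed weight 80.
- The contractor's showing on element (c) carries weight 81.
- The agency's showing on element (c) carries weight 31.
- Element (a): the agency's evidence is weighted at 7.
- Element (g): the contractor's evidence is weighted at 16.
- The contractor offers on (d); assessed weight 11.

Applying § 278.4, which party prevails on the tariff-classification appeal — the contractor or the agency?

Stage 1 — burden on contractor; standard: a more-likely-than-not showing (weight is at least 50).
    (a): 60 − 7 = 53 ≥ 50 [met]
    (b): 94 − 41 = 53 ≥ 50 [met]
    (c): 81 − 31 = 50 ≥ 50 [met]
  All elements met. The burden passes to the agency.
Stage 2 — burden on agency; standard: a heightened civil standard (weight is at least 80).
    (d): 90 − 11 = 79 < 80 [not met]
    (e): 80 ≥ 80 [met]
  Stage 2 not carried; the agency fails its burden.
The analysis ends at Stage 2; the contractor prevails.

contractor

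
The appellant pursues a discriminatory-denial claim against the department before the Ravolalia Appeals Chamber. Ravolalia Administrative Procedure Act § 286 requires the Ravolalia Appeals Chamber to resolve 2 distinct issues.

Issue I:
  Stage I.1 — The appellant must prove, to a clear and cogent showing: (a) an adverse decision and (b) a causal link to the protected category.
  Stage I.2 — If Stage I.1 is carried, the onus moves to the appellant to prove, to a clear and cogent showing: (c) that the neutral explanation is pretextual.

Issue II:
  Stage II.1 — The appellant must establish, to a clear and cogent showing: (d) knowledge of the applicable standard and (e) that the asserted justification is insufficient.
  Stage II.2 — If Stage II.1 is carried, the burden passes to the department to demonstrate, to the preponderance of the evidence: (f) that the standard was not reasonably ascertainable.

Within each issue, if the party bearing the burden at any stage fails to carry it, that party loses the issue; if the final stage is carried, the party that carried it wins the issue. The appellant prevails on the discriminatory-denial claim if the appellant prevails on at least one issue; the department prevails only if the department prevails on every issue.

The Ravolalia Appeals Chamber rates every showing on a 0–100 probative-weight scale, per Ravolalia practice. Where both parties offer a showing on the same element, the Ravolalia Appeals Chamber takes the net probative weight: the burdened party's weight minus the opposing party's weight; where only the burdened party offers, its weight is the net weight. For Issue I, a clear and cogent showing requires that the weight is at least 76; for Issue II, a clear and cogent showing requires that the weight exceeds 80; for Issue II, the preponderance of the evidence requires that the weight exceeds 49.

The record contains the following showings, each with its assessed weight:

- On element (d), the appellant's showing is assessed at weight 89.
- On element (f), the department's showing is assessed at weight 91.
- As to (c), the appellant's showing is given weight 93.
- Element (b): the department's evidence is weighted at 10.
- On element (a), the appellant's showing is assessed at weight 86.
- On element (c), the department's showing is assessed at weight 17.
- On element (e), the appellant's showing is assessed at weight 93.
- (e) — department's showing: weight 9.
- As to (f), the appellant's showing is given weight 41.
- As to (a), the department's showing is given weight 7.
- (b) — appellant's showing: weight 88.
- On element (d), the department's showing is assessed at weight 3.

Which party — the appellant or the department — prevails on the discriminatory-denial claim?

appellant

— Issue I —
Stage I.1 — burden on appellant; standard: a clear and cogent showing (weight is at least 76).
    (a): 86 − 7 = 79 ≥ 76 [met]
    (b): 88 − 10 = 78 ≥ 76 [met]
  Stage I.1 carried; the burden remains with the appellant.
Stage I.2 — burden on appellant; standard: a clear and cogent showing (weight is at least 76).
    (c): 93 − 17 = 76 ≥ 76 [met]
  The appellant carries the last stage.
All stages carried — the appellant prevails on this issue.
— Issue II —
At Stage II.1 the appellant must meet a clear and cogent showing (weight exceeds 80): on (d) the weight is 89 less the opposing 3 gives net 86, > 80, so (d) meets the standard; on (e) the weight is 93 less the opposing 9 gives net 84, which does exceed 80, so (e) meets the standard.
  The appellant carries Stage II.1; the department now bears the burden.
At Stage II.2 the department must meet the preponderance of the evidence (weight exceeds 49): on (f) the weight is 91 less the opposing 41 gives net 50, > 49, so (f) meets the standard.
  Stage II.2 carried; the final stage is satisfied.
With every stage satisfied, the department prevails on this issue.
Per-issue: Issue I → appellant; Issue II → department. The appellant must prevail on at least one issue; overall, the appellant prevails.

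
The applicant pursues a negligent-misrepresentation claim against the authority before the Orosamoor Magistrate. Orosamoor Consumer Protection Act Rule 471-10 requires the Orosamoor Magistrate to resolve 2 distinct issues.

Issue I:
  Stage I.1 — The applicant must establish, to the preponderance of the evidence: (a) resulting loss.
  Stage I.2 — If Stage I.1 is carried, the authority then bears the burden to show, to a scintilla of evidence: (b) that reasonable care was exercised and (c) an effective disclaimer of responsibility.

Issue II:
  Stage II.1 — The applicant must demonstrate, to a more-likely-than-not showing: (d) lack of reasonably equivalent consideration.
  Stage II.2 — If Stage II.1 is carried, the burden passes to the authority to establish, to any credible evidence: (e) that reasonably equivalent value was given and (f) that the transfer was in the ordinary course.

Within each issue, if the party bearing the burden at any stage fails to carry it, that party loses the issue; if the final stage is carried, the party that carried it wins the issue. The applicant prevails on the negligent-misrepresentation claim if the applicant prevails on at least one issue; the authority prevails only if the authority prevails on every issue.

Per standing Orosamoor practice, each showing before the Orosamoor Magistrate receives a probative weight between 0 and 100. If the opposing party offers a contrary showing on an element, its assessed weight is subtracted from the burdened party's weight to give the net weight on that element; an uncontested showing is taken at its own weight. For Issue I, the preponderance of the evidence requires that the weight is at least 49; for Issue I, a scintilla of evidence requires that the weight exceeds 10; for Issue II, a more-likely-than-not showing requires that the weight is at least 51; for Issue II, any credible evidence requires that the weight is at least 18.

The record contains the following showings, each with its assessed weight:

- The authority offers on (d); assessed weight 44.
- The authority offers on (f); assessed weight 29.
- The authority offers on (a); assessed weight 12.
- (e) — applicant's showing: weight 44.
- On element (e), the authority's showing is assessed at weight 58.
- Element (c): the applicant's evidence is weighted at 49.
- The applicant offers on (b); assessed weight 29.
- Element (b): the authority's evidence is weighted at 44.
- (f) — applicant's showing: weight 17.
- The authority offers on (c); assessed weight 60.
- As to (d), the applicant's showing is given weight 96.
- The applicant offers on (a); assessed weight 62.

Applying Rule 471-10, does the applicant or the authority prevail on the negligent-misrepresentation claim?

— Issue I —
At Stage I.1 the applicant must meet the preponderance of the evidence (weight is at least 49): on (a) the weight is 62 less the opposing 12 gives net 50, which does reach 49, so (a) meets the standard.
  The applicant carries Stage I.1; the authority now bears the burden.
At Stage I.2 the authority must meet a scintilla of evidence (weight exceeds 10): on (b) the weight is 44 less the opposing 29 gives net 15, which does exceed 10, so (b) meets the standard; on (c) the weight is 60 less the opposing 49 gives net 11, > 10, so (c) meets the standard.
  The authority carries the last stage.
All stages carried — the authority prevails on this issue.
— Issue II —
Stage II.1 — burden on applicant; standard: a more-likely-than-not showing (weight is at least 51).
    (d): 96 − 44 = 52 ≥ 51 [met]
  All elements met. The burden passes to the authority.
Stage II.2 — burden on authority; standard: any credible evidence (weight is at least 18).
    (e): 58 − 44 = 14 < 18 [not met]
    (f): 29 − 17 = 12 < 18 [not met]
  Not every element is met, so the authority fails to carry Stage II.2.
The applicant prevails on this issue.
Per-issue: Issue I → authority; Issue II → applicant. The applicant must prevail on at least one issue; overall, the applicant prevails.

applicant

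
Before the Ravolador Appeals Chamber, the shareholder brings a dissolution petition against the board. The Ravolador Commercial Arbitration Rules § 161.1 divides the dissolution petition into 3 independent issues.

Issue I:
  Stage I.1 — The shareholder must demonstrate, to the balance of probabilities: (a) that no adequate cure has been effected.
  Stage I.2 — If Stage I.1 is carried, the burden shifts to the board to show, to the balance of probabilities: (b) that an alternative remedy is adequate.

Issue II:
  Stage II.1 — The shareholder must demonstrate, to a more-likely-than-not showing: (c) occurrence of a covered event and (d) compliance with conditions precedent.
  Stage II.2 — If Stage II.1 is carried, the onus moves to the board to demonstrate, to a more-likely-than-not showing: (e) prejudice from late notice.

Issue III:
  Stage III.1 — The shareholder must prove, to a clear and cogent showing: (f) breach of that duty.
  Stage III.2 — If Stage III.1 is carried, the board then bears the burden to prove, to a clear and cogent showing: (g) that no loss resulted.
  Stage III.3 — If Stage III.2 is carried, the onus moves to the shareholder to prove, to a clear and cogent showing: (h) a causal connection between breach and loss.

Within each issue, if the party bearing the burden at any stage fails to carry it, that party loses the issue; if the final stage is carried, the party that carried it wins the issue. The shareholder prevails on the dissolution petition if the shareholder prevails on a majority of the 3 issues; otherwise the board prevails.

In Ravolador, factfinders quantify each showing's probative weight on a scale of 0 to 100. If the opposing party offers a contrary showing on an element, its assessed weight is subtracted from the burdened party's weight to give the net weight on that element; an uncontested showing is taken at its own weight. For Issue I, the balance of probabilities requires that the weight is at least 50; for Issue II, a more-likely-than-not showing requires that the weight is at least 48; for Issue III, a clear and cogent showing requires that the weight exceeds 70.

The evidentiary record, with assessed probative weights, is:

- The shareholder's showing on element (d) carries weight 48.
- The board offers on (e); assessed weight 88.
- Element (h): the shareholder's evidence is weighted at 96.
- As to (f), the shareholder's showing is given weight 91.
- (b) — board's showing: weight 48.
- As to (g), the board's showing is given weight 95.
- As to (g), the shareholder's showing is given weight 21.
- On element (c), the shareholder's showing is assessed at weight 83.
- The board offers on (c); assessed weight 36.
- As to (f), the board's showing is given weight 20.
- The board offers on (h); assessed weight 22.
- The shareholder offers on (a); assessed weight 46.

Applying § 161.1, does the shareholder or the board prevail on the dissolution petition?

board

— Issue I —
Stage I.1 — burden on shareholder; standard: the balance of probabilities (weight is at least 50).
    (a): 46 < 50 [not met]
  Stage I.1 not carried; the shareholder fails its burden.
The analysis ends at Stage I.1; the board prevails on this issue.
— Issue II —
At Stage II.1 the shareholder must meet a more-likely-than-not showing (weight is at least 48): on (c) the weight is 83 less the opposing 36 gives net 47, which does not reach 48, so (c) does not meet the standard; on (d) the weight is 48, ≥ 48, so (d) meets the standard.
  Stage II.1 not carried; the shareholder fails its burden.
The board prevails on this issue.
— Issue III —
At Stage III.1 the shareholder must meet a clear and cogent showing (weight exceeds 70): on (f) the weight is 91 less the opposing 20 gives net 71, > 70, so (f) meets the standard.
  Stage III.1 carried; the burden shifts to the board.
At Stage III.2 the board must meet a clear and cogent showing (weight exceeds 70): on (g) the weight is 95 less the opposing 21 gives net 74, > 70, so (g) meets the standard.
  All elements met. The burden passes to the shareholder.
At Stage III.3 the shareholder must meet a clear and cogent showing (weight exceeds 70): on (h) the weight is 96 less the opposing 22 gives net 74, which does exceed 70, so (h) meets the standard.
  Stage III.3 carried; the final stage is satisfied.
Every stage carried; the shareholder prevails on this issue.
Per-issue: Issue I → board; Issue II → board; Issue III → shareholder. The shareholder must prevail on a majority of issues; overall, the board prevails.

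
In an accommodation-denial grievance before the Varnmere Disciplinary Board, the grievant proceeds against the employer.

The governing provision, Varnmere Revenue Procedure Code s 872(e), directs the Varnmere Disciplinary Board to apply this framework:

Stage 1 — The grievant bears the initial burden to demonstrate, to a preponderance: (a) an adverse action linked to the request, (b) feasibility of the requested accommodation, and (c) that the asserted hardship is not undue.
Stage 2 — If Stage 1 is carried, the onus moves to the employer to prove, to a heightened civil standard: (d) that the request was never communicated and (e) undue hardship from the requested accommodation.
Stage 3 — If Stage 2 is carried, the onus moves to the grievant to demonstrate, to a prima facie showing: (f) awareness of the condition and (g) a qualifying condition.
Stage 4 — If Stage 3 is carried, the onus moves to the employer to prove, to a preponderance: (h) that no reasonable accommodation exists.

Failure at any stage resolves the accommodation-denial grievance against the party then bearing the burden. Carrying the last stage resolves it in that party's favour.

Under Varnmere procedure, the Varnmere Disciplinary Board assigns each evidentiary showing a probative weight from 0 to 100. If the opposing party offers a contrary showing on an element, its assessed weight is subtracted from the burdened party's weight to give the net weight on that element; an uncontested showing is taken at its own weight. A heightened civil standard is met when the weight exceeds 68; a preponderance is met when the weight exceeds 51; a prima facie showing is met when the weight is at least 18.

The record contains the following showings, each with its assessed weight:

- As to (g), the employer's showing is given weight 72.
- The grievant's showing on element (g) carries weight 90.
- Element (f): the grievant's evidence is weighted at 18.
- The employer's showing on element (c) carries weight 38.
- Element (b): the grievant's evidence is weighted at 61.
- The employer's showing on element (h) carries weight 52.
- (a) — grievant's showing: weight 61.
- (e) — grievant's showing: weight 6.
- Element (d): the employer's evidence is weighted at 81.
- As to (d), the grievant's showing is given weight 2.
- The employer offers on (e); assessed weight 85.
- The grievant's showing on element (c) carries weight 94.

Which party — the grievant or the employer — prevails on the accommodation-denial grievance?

Stage 1 — burden on grievant; standard: a preponderance (weight exceeds 51).
    (a): 61 > 51 [met]
    (b): 61 > 51 [met]
    (c): 94 − 38 = 56 > 51 [met]
  Stage 1 carried; the burden shifts to the employer.
Stage 2 — burden on employer; standard: a heightened civil standard (weight exceeds 68).
    (d): 81 − 2 = 79 > 68 [met]
    (e): 85 − 6 = 79 > 68 [met]
  All elements met. The burden passes to the grievant.
Stage 3 — burden on grievant; standard: a prima facie showing (weight is at least 18).
    (f): 18 ≥ 18 [met]
    (g): 90 − 72 = 18 ≥ 18 [met]
  Stage 3 carried; the burden shifts to the employer.
Stage 4 — burden on employer; standard: a preponderance (weight exceeds 51).
    (h): 52 > 51 [met]
  The employer carries the last stage.
With every stage satisfied, the employer prevails.

employer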